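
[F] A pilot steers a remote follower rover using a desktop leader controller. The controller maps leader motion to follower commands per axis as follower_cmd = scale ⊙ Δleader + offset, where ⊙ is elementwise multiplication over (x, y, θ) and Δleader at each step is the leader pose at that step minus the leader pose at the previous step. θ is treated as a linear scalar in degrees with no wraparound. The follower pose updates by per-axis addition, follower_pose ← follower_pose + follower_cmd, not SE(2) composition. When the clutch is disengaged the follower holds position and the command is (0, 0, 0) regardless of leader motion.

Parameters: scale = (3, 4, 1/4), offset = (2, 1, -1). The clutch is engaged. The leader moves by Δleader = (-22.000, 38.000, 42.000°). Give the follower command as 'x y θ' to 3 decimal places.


axis x: 3·-22.000 + 2 = -64.000
axis y: 4·38.000 + 1 = 153.000
axis θ: 1/4·42.000 + -1 = 9.500

-64.000 153.000 9.500


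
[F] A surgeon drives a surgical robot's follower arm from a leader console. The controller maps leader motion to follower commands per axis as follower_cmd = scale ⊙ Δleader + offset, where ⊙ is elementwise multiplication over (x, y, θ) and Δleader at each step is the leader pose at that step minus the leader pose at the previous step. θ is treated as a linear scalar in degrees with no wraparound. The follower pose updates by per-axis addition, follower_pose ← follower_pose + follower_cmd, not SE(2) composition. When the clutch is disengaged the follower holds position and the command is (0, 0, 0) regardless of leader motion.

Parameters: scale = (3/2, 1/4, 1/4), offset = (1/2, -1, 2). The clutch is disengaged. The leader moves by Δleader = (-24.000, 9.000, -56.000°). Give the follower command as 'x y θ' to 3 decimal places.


clutch disengaged → follower holds; cmd = (0, 0, 0)

0.000 0.000 0.000


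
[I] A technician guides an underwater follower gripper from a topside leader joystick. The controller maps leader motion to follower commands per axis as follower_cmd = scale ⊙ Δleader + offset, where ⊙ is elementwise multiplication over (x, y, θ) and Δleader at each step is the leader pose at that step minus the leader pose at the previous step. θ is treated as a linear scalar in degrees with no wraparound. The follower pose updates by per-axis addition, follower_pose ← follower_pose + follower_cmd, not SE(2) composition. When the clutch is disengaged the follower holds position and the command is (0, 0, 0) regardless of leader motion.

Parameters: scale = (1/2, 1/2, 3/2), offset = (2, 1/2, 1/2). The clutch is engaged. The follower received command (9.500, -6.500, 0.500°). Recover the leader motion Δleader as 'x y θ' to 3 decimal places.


15.000 -14.000 0.000

axis x: (9.500 − 2) / (1/2) = 15.000
axis y: (-6.500 − 1/2) / (1/2) = -14.000
axis θ: (0.500 − 1/2) / (3/2) = 0.000


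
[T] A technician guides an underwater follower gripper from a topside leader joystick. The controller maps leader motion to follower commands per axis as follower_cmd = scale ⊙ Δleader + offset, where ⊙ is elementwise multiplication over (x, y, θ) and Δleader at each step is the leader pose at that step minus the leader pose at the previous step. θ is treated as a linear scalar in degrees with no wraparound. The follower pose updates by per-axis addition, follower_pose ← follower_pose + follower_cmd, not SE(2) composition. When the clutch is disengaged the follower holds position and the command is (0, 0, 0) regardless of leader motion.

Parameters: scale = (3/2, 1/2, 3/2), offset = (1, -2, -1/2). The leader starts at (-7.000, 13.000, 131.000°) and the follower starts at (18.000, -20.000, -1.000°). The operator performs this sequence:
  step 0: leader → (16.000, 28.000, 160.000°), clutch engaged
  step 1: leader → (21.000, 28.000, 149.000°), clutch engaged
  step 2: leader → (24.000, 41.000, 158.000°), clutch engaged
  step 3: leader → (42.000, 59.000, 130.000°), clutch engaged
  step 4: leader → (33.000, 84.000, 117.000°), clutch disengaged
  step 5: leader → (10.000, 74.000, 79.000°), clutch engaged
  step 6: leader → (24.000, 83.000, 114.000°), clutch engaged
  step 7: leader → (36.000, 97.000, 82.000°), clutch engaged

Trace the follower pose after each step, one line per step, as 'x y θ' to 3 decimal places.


53.500 -14.500 42.000
62.000 -16.500 25.000
67.500 -12.000 38.000
95.500 -5.000 -4.500
95.500 -5.000 -4.500
62.000 -12.000 -62.000
84.000 -9.500 -10.000
103.000 -4.500 -58.500

step 0: Δleader=(23.000, 15.000, 29.000°), engaged; cmd=(35.500, 5.500, 43.000°) → follower=(53.500, -14.500, 42.000°)
step 1: Δleader=(5.000, 0.000, -11.000°), engaged; cmd=(8.500, -2.000, -17.000°) → follower=(62.000, -16.500, 25.000°)
step 2: Δleader=(3.000, 13.000, 9.000°), engaged; cmd=(5.500, 4.500, 13.000°) → follower=(67.500, -12.000, 38.000°)
step 3: Δleader=(18.000, 18.000, -28.000°), engaged; cmd=(28.000, 7.000, -42.500°) → follower=(95.500, -5.000, -4.500°)
step 4: Δleader=(-9.000, 25.000, -13.000°), disengaged; cmd=(0,0,0) → follower holds at (95.500, -5.000, -4.500°)
step 5: Δleader=(-23.000, -10.000, -38.000°), engaged; cmd=(-33.500, -7.000, -57.500°) → follower=(62.000, -12.000, -62.000°)
step 6: Δleader=(14.000, 9.000, 35.000°), engaged; cmd=(22.000, 2.500, 52.000°) → follower=(84.000, -9.500, -10.000°)
step 7: Δleader=(12.000, 14.000, -32.000°), engaged; cmd=(19.000, 5.000, -48.500°) → follower=(103.000, -4.500, -58.500°)


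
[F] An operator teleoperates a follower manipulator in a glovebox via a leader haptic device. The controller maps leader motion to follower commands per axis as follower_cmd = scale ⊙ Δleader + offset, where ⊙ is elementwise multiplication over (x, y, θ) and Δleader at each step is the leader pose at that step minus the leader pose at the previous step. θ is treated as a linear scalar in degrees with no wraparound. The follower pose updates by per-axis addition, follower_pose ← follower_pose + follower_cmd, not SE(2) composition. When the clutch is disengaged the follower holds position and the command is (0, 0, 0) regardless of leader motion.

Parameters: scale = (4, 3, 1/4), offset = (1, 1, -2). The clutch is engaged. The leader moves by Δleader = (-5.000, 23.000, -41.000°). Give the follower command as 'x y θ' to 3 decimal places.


axis x: 4·-5.000 + 1 = -19.000
axis y: 3·23.000 + 1 = 70.000
axis θ: 1/4·-41.000 + -2 = -12.250

-19.000 70.000 -12.250


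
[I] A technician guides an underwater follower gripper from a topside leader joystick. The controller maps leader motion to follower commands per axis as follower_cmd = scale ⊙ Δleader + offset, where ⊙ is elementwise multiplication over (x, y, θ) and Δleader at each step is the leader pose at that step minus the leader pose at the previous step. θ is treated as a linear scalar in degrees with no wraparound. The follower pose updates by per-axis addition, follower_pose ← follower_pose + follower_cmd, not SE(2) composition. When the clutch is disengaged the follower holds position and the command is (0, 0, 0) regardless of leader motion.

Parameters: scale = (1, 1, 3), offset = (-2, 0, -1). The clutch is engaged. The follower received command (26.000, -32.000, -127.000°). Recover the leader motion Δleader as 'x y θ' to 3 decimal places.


28.000 -32.000 -42.000

axis x: (26.000 − -2) / (1) = 28.000
axis y: (-32.000 − 0) / (1) = -32.000
axis θ: (-127.000 − -1) / (3) = -42.000


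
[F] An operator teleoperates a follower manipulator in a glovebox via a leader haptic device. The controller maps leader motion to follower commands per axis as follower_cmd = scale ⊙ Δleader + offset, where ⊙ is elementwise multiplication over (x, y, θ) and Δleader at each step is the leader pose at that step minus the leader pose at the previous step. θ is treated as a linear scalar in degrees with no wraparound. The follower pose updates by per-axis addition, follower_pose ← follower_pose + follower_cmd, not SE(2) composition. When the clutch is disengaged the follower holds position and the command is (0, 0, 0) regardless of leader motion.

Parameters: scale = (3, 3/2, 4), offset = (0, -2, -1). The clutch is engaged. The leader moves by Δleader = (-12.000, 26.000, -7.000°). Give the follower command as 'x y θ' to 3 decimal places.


axis x: 3·-12.000 + 0 = -36.000
axis y: 3/2·26.000 + -2 = 37.000
axis θ: 4·-7.000 + -1 = -29.000

-36.000 37.000 -29.000


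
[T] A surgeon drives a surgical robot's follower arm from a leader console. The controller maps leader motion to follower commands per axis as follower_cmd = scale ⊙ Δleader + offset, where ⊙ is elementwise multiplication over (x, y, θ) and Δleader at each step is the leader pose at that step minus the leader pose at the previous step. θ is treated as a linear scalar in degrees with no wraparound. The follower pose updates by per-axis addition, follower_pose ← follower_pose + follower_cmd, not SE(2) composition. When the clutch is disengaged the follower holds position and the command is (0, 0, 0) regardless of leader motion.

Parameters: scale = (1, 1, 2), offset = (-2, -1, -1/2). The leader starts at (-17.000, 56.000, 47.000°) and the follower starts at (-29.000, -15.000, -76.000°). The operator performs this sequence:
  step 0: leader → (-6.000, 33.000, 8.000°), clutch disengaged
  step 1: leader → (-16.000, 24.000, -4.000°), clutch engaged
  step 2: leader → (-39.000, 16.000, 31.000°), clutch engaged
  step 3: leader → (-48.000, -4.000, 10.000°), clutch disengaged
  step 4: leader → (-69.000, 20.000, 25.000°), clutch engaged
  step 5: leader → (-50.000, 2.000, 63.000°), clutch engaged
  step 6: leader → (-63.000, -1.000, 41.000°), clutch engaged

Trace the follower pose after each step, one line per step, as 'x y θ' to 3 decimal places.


-29.000 -15.000 -76.000
-41.000 -25.000 -100.500
-66.000 -34.000 -31.000
-66.000 -34.000 -31.000
-89.000 -11.000 -1.500
-72.000 -30.000 74.000
-87.000 -34.000 29.500

step 0: Δleader=(11.000, -23.000, -39.000°), disengaged; cmd=(0,0,0) → follower holds at (-29.000, -15.000, -76.000°)
step 1: Δleader=(-10.000, -9.000, -12.000°), engaged; cmd=(-12.000, -10.000, -24.500°) → follower=(-41.000, -25.000, -100.500°)
step 2: Δleader=(-23.000, -8.000, 35.000°), engaged; cmd=(-25.000, -9.000, 69.500°) → follower=(-66.000, -34.000, -31.000°)
step 3: Δleader=(-9.000, -20.000, -21.000°), disengaged; cmd=(0,0,0) → follower holds at (-66.000, -34.000, -31.000°)
step 4: Δleader=(-21.000, 24.000, 15.000°), engaged; cmd=(-23.000, 23.000, 29.500°) → follower=(-89.000, -11.000, -1.500°)
step 5: Δleader=(19.000, -18.000, 38.000°), engaged; cmd=(17.000, -19.000, 75.500°) → follower=(-72.000, -30.000, 74.000°)
step 6: Δleader=(-13.000, -3.000, -22.000°), engaged; cmd=(-15.000, -4.000, -44.500°) → follower=(-87.000, -34.000, 29.500°)


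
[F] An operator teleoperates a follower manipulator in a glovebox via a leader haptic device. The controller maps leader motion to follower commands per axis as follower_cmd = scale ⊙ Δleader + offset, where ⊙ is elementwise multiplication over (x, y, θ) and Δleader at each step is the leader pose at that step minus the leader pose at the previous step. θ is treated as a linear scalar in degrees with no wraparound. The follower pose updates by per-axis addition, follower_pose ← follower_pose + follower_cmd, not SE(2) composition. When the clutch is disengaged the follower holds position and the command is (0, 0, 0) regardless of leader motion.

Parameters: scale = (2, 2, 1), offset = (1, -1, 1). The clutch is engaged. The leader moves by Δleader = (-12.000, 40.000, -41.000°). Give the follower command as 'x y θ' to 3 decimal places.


axis x: 2·-12.000 + 1 = -23.000
axis y: 2·40.000 + -1 = 79.000
axis θ: 1·-41.000 + 1 = -40.000

-23.000 79.000 -40.000


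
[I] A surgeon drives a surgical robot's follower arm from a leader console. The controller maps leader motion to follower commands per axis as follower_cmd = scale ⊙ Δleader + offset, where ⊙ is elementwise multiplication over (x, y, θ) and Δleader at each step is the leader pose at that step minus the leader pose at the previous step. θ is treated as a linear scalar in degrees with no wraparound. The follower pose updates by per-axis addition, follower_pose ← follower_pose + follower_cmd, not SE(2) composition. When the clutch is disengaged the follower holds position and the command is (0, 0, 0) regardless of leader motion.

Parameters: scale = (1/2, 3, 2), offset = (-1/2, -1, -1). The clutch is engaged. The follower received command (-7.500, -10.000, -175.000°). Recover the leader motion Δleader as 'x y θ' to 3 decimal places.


-14.000 -3.000 -87.000

axis x: (-7.500 − -1/2) / (1/2) = -14.000
axis y: (-10.000 − -1) / (3) = -3.000
axis θ: (-175.000 − -1) / (2) = -87.000


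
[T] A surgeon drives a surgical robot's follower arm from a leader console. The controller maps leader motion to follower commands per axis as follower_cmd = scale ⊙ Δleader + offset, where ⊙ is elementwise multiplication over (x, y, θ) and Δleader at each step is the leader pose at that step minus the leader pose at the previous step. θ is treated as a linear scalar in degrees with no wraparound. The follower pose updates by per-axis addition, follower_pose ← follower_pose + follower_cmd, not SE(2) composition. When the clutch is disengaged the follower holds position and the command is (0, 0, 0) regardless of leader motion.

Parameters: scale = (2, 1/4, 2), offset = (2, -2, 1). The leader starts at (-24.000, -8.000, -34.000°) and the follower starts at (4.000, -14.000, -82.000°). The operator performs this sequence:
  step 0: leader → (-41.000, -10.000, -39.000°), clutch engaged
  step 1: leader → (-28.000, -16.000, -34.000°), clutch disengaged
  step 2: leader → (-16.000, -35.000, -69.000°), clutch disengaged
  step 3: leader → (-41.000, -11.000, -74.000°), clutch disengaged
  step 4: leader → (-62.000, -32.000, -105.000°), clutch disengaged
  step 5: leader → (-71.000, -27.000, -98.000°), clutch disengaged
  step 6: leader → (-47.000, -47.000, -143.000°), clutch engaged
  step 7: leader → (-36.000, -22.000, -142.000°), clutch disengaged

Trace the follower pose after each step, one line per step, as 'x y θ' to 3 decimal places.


step 0: Δleader=(-17.000, -2.000, -5.000°), engaged; cmd=(-32.000, -2.500, -9.000°) → follower=(-28.000, -16.500, -91.000°)
step 1: Δleader=(13.000, -6.000, 5.000°), disengaged; cmd=(0,0,0) → follower holds at (-28.000, -16.500, -91.000°)
step 2: Δleader=(12.000, -19.000, -35.000°), disengaged; cmd=(0,0,0) → follower holds at (-28.000, -16.500, -91.000°)
step 3: Δleader=(-25.000, 24.000, -5.000°), disengaged; cmd=(0,0,0) → follower holds at (-28.000, -16.500, -91.000°)
step 4: Δleader=(-21.000, -21.000, -31.000°), disengaged; cmd=(0,0,0) → follower holds at (-28.000, -16.500, -91.000°)
step 5: Δleader=(-9.000, 5.000, 7.000°), disengaged; cmd=(0,0,0) → follower holds at (-28.000, -16.500, -91.000°)
step 6: Δleader=(24.000, -20.000, -45.000°), engaged; cmd=(50.000, -7.000, -89.000°) → follower=(22.000, -23.500, -180.000°)
step 7: Δleader=(11.000, 25.000, 1.000°), disengaged; cmd=(0,0,0) → follower holds at (22.000, -23.500, -180.000°)

-28.000 -16.500 -91.000
-28.000 -16.500 -91.000
-28.000 -16.500 -91.000
-28.000 -16.500 -91.000
-28.000 -16.500 -91.000
-28.000 -16.500 -91.000
22.000 -23.500 -180.000
22.000 -23.500 -180.000


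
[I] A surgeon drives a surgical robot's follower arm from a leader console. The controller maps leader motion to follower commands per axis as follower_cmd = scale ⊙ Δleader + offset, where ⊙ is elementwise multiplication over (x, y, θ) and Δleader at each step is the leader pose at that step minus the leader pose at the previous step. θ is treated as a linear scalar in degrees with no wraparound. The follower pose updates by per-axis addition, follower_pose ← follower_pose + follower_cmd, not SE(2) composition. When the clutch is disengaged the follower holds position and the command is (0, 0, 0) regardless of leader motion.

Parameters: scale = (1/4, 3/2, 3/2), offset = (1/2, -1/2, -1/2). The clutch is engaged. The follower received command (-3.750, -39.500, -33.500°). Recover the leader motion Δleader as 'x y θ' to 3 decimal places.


-17.000 -26.000 -22.000

axis x: (-3.750 − 1/2) / (1/4) = -17.000
axis y: (-39.500 − -1/2) / (3/2) = -26.000
axis θ: (-33.500 − -1/2) / (3/2) = -22.000


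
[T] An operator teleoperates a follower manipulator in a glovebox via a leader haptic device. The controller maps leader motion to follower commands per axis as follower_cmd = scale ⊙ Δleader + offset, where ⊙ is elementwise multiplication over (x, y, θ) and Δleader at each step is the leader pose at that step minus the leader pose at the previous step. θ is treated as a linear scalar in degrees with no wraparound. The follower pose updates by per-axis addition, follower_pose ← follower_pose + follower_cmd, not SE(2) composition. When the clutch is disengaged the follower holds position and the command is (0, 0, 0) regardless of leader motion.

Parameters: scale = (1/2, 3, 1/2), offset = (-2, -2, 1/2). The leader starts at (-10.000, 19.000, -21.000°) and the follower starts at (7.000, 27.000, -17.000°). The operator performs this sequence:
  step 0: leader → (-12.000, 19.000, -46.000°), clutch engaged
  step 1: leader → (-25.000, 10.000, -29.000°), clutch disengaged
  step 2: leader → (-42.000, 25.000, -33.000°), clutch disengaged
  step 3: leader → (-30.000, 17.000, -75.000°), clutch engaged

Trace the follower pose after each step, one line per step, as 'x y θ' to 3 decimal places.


4.000 25.000 -29.000
4.000 25.000 -29.000
4.000 25.000 -29.000
8.000 -1.000 -49.500

step 0: Δleader=(-2.000, 0.000, -25.000°), engaged; cmd=(-3.000, -2.000, -12.000°) → follower=(4.000, 25.000, -29.000°)
step 1: Δleader=(-13.000, -9.000, 17.000°), disengaged; cmd=(0,0,0) → follower holds at (4.000, 25.000, -29.000°)
step 2: Δleader=(-17.000, 15.000, -4.000°), disengaged; cmd=(0,0,0) → follower holds at (4.000, 25.000, -29.000°)
step 3: Δleader=(12.000, -8.000, -42.000°), engaged; cmd=(4.000, -26.000, -20.500°) → follower=(8.000, -1.000, -49.500°)


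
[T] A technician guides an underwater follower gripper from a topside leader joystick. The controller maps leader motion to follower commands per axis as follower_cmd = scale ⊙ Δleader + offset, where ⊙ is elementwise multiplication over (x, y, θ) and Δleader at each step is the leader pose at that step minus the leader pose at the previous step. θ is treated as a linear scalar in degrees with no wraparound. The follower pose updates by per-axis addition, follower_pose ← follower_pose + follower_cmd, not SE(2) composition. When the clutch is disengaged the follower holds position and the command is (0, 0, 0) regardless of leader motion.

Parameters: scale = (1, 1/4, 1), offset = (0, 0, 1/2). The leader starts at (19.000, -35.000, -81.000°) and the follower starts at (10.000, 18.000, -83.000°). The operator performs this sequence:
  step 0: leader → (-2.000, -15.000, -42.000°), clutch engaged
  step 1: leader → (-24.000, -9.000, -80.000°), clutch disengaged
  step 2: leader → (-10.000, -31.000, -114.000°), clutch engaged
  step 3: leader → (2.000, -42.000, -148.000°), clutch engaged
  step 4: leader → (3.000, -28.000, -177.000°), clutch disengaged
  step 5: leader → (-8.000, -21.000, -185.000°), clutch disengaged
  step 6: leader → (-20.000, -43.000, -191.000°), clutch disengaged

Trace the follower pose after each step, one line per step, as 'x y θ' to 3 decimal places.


step 0: Δleader=(-21.000, 20.000, 39.000°), engaged; cmd=(-21.000, 5.000, 39.500°) → follower=(-11.000, 23.000, -43.500°)
step 1: Δleader=(-22.000, 6.000, -38.000°), disengaged; cmd=(0,0,0) → follower holds at (-11.000, 23.000, -43.500°)
step 2: Δleader=(14.000, -22.000, -34.000°), engaged; cmd=(14.000, -5.500, -33.500°) → follower=(3.000, 17.500, -77.000°)
step 3: Δleader=(12.000, -11.000, -34.000°), engaged; cmd=(12.000, -2.750, -33.500°) → follower=(15.000, 14.750, -110.500°)
step 4: Δleader=(1.000, 14.000, -29.000°), disengaged; cmd=(0,0,0) → follower holds at (15.000, 14.750, -110.500°)
step 5: Δleader=(-11.000, 7.000, -8.000°), disengaged; cmd=(0,0,0) → follower holds at (15.000, 14.750, -110.500°)
step 6: Δleader=(-12.000, -22.000, -6.000°), disengaged; cmd=(0,0,0) → follower holds at (15.000, 14.750, -110.500°)

-11.000 23.000 -43.500
-11.000 23.000 -43.500
3.000 17.500 -77.000
15.000 14.750 -110.500
15.000 14.750 -110.500
15.000 14.750 -110.500
15.000 14.750 -110.500


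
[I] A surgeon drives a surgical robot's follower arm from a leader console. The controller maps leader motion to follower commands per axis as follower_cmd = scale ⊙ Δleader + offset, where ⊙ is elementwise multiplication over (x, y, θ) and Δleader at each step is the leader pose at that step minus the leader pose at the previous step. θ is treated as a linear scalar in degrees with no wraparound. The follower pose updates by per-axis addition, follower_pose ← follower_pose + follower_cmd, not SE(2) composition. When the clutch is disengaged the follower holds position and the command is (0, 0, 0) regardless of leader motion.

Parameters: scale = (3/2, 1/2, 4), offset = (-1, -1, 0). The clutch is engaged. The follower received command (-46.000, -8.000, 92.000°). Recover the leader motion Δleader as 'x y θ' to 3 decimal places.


-30.000 -14.000 23.000

axis x: (-46.000 − -1) / (3/2) = -30.000
axis y: (-8.000 − -1) / (1/2) = -14.000
axis θ: (92.000 − 0) / (4) = 23.000


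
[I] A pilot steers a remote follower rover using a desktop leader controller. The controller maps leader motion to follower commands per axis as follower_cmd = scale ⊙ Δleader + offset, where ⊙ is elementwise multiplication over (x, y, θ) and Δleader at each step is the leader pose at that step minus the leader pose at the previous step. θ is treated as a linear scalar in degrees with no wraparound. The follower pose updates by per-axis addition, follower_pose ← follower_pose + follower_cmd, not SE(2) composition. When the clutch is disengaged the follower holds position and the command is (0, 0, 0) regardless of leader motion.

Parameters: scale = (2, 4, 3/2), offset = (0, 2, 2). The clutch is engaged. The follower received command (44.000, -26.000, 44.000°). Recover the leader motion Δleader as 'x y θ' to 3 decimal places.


axis x: (44.000 − 0) / (2) = 22.000
axis y: (-26.000 − 2) / (4) = -7.000
axis θ: (44.000 − 2) / (3/2) = 28.000

22.000 -7.000 28.000


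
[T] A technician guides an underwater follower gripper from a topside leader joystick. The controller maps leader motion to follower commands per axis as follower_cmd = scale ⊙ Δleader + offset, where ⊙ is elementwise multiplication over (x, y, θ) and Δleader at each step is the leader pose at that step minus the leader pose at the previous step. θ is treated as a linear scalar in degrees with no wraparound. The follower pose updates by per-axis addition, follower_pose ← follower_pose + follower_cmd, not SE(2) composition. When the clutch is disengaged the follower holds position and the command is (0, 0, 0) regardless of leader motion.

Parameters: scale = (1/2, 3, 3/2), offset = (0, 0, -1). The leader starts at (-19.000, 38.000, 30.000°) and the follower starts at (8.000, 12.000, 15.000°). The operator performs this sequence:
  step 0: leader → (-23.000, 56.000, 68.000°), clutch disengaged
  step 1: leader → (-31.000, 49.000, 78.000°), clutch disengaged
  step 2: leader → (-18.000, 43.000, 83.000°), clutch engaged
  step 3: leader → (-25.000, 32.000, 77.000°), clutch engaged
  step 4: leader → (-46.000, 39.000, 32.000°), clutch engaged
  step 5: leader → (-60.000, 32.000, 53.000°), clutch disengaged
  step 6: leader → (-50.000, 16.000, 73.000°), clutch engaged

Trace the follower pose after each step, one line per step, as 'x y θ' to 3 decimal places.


step 0: Δleader=(-4.000, 18.000, 38.000°), disengaged; cmd=(0,0,0) → follower holds at (8.000, 12.000, 15.000°)
step 1: Δleader=(-8.000, -7.000, 10.000°), disengaged; cmd=(0,0,0) → follower holds at (8.000, 12.000, 15.000°)
step 2: Δleader=(13.000, -6.000, 5.000°), engaged; cmd=(6.500, -18.000, 6.500°) → follower=(14.500, -6.000, 21.500°)
step 3: Δleader=(-7.000, -11.000, -6.000°), engaged; cmd=(-3.500, -33.000, -10.000°) → follower=(11.000, -39.000, 11.500°)
step 4: Δleader=(-21.000, 7.000, -45.000°), engaged; cmd=(-10.500, 21.000, -68.500°) → follower=(0.500, -18.000, -57.000°)
step 5: Δleader=(-14.000, -7.000, 21.000°), disengaged; cmd=(0,0,0) → follower holds at (0.500, -18.000, -57.000°)
step 6: Δleader=(10.000, -16.000, 20.000°), engaged; cmd=(5.000, -48.000, 29.000°) → follower=(5.500, -66.000, -28.000°)

8.000 12.000 15.000
8.000 12.000 15.000
14.500 -6.000 21.500
11.000 -39.000 11.500
0.500 -18.000 -57.000
0.500 -18.000 -57.000
5.500 -66.000 -28.000


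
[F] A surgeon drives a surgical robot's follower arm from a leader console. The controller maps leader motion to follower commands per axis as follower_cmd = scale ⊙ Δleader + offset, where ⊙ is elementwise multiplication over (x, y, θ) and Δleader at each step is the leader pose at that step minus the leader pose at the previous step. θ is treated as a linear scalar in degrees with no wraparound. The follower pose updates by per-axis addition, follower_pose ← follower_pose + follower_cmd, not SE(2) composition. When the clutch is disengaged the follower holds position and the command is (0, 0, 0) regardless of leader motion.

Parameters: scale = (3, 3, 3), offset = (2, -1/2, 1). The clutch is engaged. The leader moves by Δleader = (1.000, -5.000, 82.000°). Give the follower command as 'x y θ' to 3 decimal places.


5.000 -15.500 247.000

axis x: 3·1.000 + 2 = 5.000
axis y: 3·-5.000 + -1/2 = -15.500
axis θ: 3·82.000 + 1 = 247.000


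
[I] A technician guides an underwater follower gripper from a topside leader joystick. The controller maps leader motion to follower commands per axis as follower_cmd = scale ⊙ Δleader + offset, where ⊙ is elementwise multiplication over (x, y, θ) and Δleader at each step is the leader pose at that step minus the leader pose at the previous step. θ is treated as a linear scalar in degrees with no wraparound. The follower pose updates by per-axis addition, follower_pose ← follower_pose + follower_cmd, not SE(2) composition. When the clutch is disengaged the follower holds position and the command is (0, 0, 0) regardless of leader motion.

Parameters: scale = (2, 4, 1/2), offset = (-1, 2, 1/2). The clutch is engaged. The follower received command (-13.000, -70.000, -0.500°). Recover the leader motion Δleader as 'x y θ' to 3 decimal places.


-6.000 -18.000 -2.000

axis x: (-13.000 − -1) / (2) = -6.000
axis y: (-70.000 − 2) / (4) = -18.000
axis θ: (-0.500 − 1/2) / (1/2) = -2.000


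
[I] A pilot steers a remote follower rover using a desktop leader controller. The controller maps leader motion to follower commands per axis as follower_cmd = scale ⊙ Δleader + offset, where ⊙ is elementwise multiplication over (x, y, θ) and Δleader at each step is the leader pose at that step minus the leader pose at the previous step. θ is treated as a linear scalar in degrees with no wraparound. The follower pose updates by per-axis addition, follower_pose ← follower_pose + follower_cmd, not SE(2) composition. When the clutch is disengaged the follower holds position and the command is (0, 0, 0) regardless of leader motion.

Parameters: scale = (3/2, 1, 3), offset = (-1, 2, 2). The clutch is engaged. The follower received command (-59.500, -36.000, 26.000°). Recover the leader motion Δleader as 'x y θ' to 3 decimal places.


axis x: (-59.500 − -1) / (3/2) = -39.000
axis y: (-36.000 − 2) / (1) = -38.000
axis θ: (26.000 − 2) / (3) = 8.000

-39.000 -38.000 8.000


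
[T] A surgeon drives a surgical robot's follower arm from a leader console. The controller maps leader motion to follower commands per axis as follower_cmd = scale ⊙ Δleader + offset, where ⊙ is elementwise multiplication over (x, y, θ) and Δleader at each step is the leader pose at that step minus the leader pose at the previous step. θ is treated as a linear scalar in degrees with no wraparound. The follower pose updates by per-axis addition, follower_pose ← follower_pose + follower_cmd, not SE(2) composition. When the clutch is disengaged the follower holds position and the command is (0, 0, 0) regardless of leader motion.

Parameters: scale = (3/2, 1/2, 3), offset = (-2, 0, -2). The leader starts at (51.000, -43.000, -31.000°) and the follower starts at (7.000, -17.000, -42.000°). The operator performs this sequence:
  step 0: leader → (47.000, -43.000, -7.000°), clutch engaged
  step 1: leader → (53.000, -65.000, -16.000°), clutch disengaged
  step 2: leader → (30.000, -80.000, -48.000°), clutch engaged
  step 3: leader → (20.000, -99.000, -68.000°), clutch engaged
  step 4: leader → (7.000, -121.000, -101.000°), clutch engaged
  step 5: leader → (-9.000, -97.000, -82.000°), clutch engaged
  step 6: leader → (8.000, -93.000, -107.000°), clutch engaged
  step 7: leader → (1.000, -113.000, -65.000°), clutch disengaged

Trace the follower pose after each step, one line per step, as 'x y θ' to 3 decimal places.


-1.000 -17.000 28.000
-1.000 -17.000 28.000
-37.500 -24.500 -70.000
-54.500 -34.000 -132.000
-76.000 -45.000 -233.000
-102.000 -33.000 -178.000
-78.500 -31.000 -255.000
-78.500 -31.000 -255.000

step 0: Δleader=(-4.000, 0.000, 24.000°), engaged; cmd=(-8.000, 0.000, 70.000°) → follower=(-1.000, -17.000, 28.000°)
step 1: Δleader=(6.000, -22.000, -9.000°), disengaged; cmd=(0,0,0) → follower holds at (-1.000, -17.000, 28.000°)
step 2: Δleader=(-23.000, -15.000, -32.000°), engaged; cmd=(-36.500, -7.500, -98.000°) → follower=(-37.500, -24.500, -70.000°)
step 3: Δleader=(-10.000, -19.000, -20.000°), engaged; cmd=(-17.000, -9.500, -62.000°) → follower=(-54.500, -34.000, -132.000°)
step 4: Δleader=(-13.000, -22.000, -33.000°), engaged; cmd=(-21.500, -11.000, -101.000°) → follower=(-76.000, -45.000, -233.000°)
step 5: Δleader=(-16.000, 24.000, 19.000°), engaged; cmd=(-26.000, 12.000, 55.000°) → follower=(-102.000, -33.000, -178.000°)
step 6: Δleader=(17.000, 4.000, -25.000°), engaged; cmd=(23.500, 2.000, -77.000°) → follower=(-78.500, -31.000, -255.000°)
step 7: Δleader=(-7.000, -20.000, 42.000°), disengaged; cmd=(0,0,0) → follower holds at (-78.500, -31.000, -255.000°)


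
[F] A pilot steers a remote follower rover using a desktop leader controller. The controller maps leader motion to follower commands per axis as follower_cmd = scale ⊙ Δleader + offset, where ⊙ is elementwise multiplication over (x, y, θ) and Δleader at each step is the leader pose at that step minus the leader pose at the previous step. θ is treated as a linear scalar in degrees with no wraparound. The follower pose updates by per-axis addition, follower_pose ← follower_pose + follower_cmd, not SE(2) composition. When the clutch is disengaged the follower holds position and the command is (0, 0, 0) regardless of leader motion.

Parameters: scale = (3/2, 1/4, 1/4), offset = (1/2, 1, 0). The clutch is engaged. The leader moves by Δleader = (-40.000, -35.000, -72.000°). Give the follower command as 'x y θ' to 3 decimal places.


-59.500 -7.750 -18.000

axis x: 3/2·-40.000 + 1/2 = -59.500
axis y: 1/4·-35.000 + 1 = -7.750
axis θ: 1/4·-72.000 + 0 = -18.000


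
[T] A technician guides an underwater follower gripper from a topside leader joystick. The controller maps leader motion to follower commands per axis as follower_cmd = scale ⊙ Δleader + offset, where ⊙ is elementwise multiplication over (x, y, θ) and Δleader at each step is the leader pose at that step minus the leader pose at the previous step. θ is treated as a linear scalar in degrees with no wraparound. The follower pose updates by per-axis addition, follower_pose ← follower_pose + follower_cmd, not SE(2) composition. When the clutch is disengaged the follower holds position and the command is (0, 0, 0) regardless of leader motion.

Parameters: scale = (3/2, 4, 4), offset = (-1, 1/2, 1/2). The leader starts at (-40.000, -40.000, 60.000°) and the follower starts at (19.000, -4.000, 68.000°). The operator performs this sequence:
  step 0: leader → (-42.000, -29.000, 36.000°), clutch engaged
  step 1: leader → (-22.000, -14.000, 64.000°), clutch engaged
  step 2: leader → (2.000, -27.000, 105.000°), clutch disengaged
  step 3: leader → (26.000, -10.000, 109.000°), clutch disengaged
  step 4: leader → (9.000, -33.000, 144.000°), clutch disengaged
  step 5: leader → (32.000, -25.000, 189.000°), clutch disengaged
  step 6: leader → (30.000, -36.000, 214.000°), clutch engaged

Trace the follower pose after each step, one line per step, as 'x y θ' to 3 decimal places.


step 0: Δleader=(-2.000, 11.000, -24.000°), engaged; cmd=(-4.000, 44.500, -95.500°) → follower=(15.000, 40.500, -27.500°)
step 1: Δleader=(20.000, 15.000, 28.000°), engaged; cmd=(29.000, 60.500, 112.500°) → follower=(44.000, 101.000, 85.000°)
step 2: Δleader=(24.000, -13.000, 41.000°), disengaged; cmd=(0,0,0) → follower holds at (44.000, 101.000, 85.000°)
step 3: Δleader=(24.000, 17.000, 4.000°), disengaged; cmd=(0,0,0) → follower holds at (44.000, 101.000, 85.000°)
step 4: Δleader=(-17.000, -23.000, 35.000°), disengaged; cmd=(0,0,0) → follower holds at (44.000, 101.000, 85.000°)
step 5: Δleader=(23.000, 8.000, 45.000°), disengaged; cmd=(0,0,0) → follower holds at (44.000, 101.000, 85.000°)
step 6: Δleader=(-2.000, -11.000, 25.000°), engaged; cmd=(-4.000, -43.500, 100.500°) → follower=(40.000, 57.500, 185.500°)

15.000 40.500 -27.500
44.000 101.000 85.000
44.000 101.000 85.000
44.000 101.000 85.000
44.000 101.000 85.000
44.000 101.000 85.000
40.000 57.500 185.500


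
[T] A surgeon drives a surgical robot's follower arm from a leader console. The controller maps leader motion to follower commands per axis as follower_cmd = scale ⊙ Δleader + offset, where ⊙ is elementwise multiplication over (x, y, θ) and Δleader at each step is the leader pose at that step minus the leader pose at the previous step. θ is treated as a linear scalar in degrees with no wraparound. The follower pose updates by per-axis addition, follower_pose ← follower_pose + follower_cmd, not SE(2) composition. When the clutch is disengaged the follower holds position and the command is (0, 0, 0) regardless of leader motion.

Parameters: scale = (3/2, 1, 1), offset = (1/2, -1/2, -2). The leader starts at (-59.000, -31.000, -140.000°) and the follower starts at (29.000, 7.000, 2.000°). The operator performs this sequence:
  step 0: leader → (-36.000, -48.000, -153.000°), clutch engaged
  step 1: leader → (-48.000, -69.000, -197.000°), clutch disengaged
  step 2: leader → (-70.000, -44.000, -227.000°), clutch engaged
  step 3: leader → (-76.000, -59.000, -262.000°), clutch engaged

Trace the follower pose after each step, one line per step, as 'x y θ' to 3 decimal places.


64.000 -10.500 -13.000
64.000 -10.500 -13.000
31.500 14.000 -45.000
23.000 -1.500 -82.000

step 0: Δleader=(23.000, -17.000, -13.000°), engaged; cmd=(35.000, -17.500, -15.000°) → follower=(64.000, -10.500, -13.000°)
step 1: Δleader=(-12.000, -21.000, -44.000°), disengaged; cmd=(0,0,0) → follower holds at (64.000, -10.500, -13.000°)
step 2: Δleader=(-22.000, 25.000, -30.000°), engaged; cmd=(-32.500, 24.500, -32.000°) → follower=(31.500, 14.000, -45.000°)
step 3: Δleader=(-6.000, -15.000, -35.000°), engaged; cmd=(-8.500, -15.500, -37.000°) → follower=(23.000, -1.500, -82.000°)


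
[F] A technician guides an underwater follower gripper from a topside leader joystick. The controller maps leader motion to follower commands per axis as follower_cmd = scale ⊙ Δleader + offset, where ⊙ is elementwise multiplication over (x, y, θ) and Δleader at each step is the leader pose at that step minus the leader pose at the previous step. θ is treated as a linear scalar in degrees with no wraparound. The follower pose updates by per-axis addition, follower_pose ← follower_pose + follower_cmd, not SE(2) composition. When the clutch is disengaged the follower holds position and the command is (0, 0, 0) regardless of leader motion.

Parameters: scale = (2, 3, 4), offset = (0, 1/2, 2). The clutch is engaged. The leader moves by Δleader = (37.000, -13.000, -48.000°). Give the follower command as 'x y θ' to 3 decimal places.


axis x: 2·37.000 + 0 = 74.000
axis y: 3·-13.000 + 1/2 = -38.500
axis θ: 4·-48.000 + 2 = -190.000

74.000 -38.500 -190.000


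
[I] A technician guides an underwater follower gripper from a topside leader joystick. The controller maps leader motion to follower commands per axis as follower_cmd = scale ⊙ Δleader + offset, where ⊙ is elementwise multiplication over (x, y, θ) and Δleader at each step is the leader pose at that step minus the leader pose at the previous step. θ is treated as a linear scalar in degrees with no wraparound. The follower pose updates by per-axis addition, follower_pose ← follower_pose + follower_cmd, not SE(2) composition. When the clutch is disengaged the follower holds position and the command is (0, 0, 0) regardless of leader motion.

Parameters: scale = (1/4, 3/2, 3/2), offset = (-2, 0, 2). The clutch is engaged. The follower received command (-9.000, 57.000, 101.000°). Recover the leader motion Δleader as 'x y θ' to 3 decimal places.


-28.000 38.000 66.000

axis x: (-9.000 − -2) / (1/4) = -28.000
axis y: (57.000 − 0) / (3/2) = 38.000
axis θ: (101.000 − 2) / (3/2) = 66.000


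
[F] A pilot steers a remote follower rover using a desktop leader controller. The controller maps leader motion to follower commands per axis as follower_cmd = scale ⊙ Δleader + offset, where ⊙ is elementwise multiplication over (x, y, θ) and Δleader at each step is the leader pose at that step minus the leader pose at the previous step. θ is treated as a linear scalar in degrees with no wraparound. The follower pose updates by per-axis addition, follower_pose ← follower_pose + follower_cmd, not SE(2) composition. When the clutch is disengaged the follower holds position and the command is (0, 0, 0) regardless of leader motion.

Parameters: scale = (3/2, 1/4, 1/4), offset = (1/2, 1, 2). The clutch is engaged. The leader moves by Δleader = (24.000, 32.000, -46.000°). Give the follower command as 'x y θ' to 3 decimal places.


axis x: 3/2·24.000 + 1/2 = 36.500
axis y: 1/4·32.000 + 1 = 9.000
axis θ: 1/4·-46.000 + 2 = -9.500

36.500 9.000 -9.500


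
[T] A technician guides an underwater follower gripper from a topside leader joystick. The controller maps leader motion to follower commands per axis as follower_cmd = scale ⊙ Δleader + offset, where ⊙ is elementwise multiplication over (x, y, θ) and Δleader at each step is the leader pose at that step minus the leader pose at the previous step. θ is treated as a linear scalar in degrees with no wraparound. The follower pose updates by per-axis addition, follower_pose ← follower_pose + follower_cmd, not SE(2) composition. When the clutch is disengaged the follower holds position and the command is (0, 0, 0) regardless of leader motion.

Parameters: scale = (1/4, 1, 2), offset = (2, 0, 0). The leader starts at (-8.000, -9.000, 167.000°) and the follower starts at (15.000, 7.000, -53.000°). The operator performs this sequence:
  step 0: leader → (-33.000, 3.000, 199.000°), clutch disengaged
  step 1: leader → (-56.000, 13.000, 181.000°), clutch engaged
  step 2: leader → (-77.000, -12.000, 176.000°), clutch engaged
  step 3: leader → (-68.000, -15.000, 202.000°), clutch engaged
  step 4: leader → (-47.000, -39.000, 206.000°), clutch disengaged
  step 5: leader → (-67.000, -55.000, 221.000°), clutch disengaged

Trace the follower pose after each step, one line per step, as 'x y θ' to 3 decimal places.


step 0: Δleader=(-25.000, 12.000, 32.000°), disengaged; cmd=(0,0,0) → follower holds at (15.000, 7.000, -53.000°)
step 1: Δleader=(-23.000, 10.000, -18.000°), engaged; cmd=(-3.750, 10.000, -36.000°) → follower=(11.250, 17.000, -89.000°)
step 2: Δleader=(-21.000, -25.000, -5.000°), engaged; cmd=(-3.250, -25.000, -10.000°) → follower=(8.000, -8.000, -99.000°)
step 3: Δleader=(9.000, -3.000, 26.000°), engaged; cmd=(4.250, -3.000, 52.000°) → follower=(12.250, -11.000, -47.000°)
step 4: Δleader=(21.000, -24.000, 4.000°), disengaged; cmd=(0,0,0) → follower holds at (12.250, -11.000, -47.000°)
step 5: Δleader=(-20.000, -16.000, 15.000°), disengaged; cmd=(0,0,0) → follower holds at (12.250, -11.000, -47.000°)

15.000 7.000 -53.000
11.250 17.000 -89.000
8.000 -8.000 -99.000
12.250 -11.000 -47.000
12.250 -11.000 -47.000
12.250 -11.000 -47.000
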